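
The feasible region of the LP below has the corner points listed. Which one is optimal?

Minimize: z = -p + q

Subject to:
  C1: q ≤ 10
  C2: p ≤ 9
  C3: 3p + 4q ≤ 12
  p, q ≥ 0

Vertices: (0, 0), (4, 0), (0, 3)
(4, 0) with z = -4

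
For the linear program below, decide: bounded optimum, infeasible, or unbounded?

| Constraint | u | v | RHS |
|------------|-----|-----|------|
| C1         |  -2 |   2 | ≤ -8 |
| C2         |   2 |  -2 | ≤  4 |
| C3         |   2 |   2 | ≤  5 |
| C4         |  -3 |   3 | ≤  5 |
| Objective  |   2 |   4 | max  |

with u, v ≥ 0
C2 requires 2u - 2v ≤ 4, while C1 (-2u + 2v ≤ -8) is equivalent to 2u - 2v ≥ 8. Together they would need 8 ≤ 2u - 2v ≤ 4, which is impossible since 8 > 4. No point satisfies all constraints.

The feasible region is empty; the LP is infeasible.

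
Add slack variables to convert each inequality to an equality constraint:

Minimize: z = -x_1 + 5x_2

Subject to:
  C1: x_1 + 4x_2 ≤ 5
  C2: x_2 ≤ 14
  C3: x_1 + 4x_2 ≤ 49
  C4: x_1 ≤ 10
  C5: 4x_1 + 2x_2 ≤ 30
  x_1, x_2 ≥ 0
min z = -x_1 + 5x_2

s.t.
  x_1 + 4x_2 + s1 = 5
  x_2 + s2 = 14
  x_1 + 4x_2 + s3 = 49
  x_1 + s4 = 10
  4x_1 + 2x_2 + s5 = 30
  x_1, x_2, s1, s2, s3, s4, s5 ≥ 0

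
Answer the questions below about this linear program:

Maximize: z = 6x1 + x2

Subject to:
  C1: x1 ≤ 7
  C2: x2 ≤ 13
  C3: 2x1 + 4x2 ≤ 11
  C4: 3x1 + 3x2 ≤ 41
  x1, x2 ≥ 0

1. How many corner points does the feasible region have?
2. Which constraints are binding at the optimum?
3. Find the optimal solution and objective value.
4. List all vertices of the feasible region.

1. 3
2. C3, x2 ≥ 0
3. x1 = 5.5, x2 = 0, z = 33
4. (0, 0), (5.5, 0), (0, 2.75)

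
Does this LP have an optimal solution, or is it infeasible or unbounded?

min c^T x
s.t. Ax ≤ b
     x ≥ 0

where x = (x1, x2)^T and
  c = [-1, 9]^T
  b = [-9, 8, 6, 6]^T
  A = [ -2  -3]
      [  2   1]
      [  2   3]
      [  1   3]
One constraint requires 2x1 + 3x2 ≤ 6, while the constraint -2x1 - 3x2 ≤ -9 is equivalent to 2x1 + 3x2 ≥ 9. Together they would need 9 ≤ 2x1 + 3x2 ≤ 6, which is impossible since 9 > 6. No point satisfies all constraints.

Infeasible — the constraint set is empty.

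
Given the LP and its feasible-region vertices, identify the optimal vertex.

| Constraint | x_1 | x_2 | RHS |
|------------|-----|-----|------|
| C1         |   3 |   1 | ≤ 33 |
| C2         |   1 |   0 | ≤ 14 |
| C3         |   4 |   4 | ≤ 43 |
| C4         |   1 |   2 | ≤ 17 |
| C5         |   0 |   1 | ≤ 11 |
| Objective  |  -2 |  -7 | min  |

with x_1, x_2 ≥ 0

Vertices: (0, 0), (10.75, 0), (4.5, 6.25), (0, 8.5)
Evaluating z = -2x_1 - 7x_2 at each vertex:
  (0, 0): z = 0
  (10.75, 0): z = -21.5
  (4.5, 6.25): z = -52.75
  (0, 8.5): z = -59.5

The smallest value is z = -59.5, attained at (0, 8.5).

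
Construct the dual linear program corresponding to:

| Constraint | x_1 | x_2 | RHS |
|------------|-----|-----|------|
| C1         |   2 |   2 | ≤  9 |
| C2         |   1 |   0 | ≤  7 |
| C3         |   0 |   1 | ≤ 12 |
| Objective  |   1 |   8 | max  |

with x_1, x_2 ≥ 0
Minimize: z = 9y1 + 7y2 + 12y3

Subject to:
  C1: -2y1 - y2 ≤ -1
  C2: -2y1 - y3 ≤ -8
  y1, y2, y3 ≥ 0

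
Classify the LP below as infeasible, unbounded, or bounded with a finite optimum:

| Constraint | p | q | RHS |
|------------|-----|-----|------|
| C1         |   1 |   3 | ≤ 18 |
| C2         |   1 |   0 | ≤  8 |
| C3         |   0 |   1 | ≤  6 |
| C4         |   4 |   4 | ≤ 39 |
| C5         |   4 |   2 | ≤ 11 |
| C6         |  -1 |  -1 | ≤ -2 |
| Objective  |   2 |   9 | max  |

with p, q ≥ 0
The point (0, 5.5) satisfies every constraint, so the LP is feasible; the constraints give p ≤ 8 and q ≤ 6, which with p, q ≥ 0 keep the feasible region inside a bounded box. A feasible, bounded LP attains a finite optimum at a vertex.

Bounded optimum: z* = 49.5 at (0, 5.5).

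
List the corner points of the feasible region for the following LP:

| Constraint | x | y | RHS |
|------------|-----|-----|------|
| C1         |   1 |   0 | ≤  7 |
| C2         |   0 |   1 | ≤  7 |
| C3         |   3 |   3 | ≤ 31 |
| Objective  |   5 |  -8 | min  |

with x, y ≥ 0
Each vertex is the intersection of two constraint boundaries that also satisfies all remaining constraints:
  x = 0 and y = 0 → (0, 0)
  x = 7 and y = 0 → (7, 0)
  x = 7 and 3x + 3y = 31 → (7, 3.333)
  y = 7 and 3x + 3y = 31 → (3.333, 7)
  y = 7 and x = 0 → (0, 7)

Vertices: (0, 0), (7, 0), (7, 3.333), (3.333, 7), (0, 7)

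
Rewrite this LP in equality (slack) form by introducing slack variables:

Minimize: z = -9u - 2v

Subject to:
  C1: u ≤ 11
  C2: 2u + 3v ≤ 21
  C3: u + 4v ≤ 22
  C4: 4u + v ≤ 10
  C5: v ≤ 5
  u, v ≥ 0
min z = -9u - 2v

s.t.
  u + s1 = 11
  2u + 3v + s2 = 21
  u + 4v + s3 = 22
  4u + v + s4 = 10
  v + s5 = 5
  u, v, s1, s2, s3, s4, s5 ≥ 0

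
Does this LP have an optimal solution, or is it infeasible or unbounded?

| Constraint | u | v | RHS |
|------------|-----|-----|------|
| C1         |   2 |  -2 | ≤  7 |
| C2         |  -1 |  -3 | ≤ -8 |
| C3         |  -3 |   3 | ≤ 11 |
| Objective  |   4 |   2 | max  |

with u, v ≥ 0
Feasible point: (0, 3) satisfies every constraint, so the LP is feasible.
Direction d = (1, 1): for each constraint row a, a·d ≤ 0 —
  (2)(1) + (-2)(1) = 0 ≤ 0
  (-1)(1) + (-3)(1) = -4 ≤ 0
  (-3)(1) + (3)(1) = 0 ≤ 0
and d ≥ 0, so (0, 3) + t·d stays feasible for every t ≥ 0. Along this ray z = 4u + 2v changes by 6 per unit t, so z → +∞.

The LP is unbounded; z can be made arbitrarily large.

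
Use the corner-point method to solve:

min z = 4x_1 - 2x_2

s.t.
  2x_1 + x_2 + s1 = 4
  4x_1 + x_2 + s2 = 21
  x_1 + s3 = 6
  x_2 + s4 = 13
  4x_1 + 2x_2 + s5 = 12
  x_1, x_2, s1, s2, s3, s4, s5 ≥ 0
Each vertex is the intersection of two constraint boundaries that also satisfies all remaining constraints:
  x_1 = 0 and x_2 = 0 → (0, 0)
  2x_1 + x_2 = 4 and x_2 = 0 → (2, 0)
  2x_1 + x_2 = 4 and x_1 = 0 → (0, 4)

Evaluating z = 4x_1 - 2x_2 at each vertex:
  (0, 0): z = 0
  (2, 0): z = 8
  (0, 4): z = -8

The minimum is at (0, 4) with z = -8.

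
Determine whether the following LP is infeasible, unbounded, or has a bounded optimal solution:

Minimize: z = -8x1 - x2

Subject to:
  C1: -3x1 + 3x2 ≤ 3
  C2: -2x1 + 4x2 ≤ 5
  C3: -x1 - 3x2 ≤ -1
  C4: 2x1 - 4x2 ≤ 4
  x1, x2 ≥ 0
Feasible point: (0, 1) satisfies every constraint, so the LP is feasible.
Direction d = (2, 1): for each constraint row a, a·d ≤ 0 —
  (-3)(2) + (3)(1) = -3 ≤ 0
  (-2)(2) + (4)(1) = 0 ≤ 0
  (-1)(2) + (-3)(1) = -5 ≤ 0
  (2)(2) + (-4)(1) = 0 ≤ 0
and d ≥ 0, so (0, 1) + t·d stays feasible for every t ≥ 0. Along this ray z = -8x1 - x2 changes by -17 per unit t, so z → −∞.

Unbounded: there is a feasible ray along which z → −∞.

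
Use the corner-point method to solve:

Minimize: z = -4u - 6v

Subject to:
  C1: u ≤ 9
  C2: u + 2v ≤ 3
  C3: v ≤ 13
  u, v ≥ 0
Each vertex is the intersection of two constraint boundaries that also satisfies all remaining constraints:
  u = 0 and v = 0 → (0, 0)
  u + 2v = 3 and v = 0 → (3, 0)
  u + 2v = 3 and u = 0 → (0, 1.5)

Evaluating z = -4u - 6v at each vertex:
  (0, 0): z = 0
  (3, 0): z = -12
  (0, 1.5): z = -9

The minimum is at (3, 0) with z = -12.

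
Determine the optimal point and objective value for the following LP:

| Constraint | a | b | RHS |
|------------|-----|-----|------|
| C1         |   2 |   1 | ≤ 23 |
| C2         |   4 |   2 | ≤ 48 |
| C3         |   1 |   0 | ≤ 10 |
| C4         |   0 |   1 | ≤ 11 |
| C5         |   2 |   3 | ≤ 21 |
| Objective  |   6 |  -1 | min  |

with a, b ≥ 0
Each vertex is the intersection of two constraint boundaries that also satisfies all remaining constraints:
  a = 0 and b = 0 → (0, 0)
  a = 10 and b = 0 → (10, 0)
  a = 10 and 2a + 3b = 21 → (10, 0.3333)
  2a + 3b = 21 and a = 0 → (0, 7)

Evaluating z = 6a - b at each vertex:
  (0, 0): z = 0
  (10, 0): z = 60
  (10, 0.3333): z = 59.67
  (0, 7): z = -7

The minimum is at (0, 7) with z = -7.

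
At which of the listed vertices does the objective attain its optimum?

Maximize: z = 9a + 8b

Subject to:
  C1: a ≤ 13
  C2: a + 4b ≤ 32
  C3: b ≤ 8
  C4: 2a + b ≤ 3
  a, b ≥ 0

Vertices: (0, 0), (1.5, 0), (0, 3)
Evaluating z = 9a + 8b at each vertex:
  (0, 0): z = 0
  (1.5, 0): z = 13.5
  (0, 3): z = 24

The largest value is z = 24, attained at (0, 3).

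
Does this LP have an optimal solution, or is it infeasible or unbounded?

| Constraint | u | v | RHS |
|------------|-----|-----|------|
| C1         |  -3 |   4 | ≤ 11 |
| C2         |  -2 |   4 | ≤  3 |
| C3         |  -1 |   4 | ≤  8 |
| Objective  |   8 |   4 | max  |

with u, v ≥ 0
Feasible point: (0, 0) satisfies every constraint, so the LP is feasible.
Direction d = (1, 0): for each constraint row a, a·d ≤ 0 —
  (-3)(1) + (4)(0) = -3 ≤ 0
  (-2)(1) + (4)(0) = -2 ≤ 0
  (-1)(1) + (4)(0) = -1 ≤ 0
and d ≥ 0, so (0, 0) + t·d stays feasible for every t ≥ 0. Along this ray z = 8u + 4v changes by 8 per unit t, so z → +∞.

The LP is unbounded; z can be made arbitrarily large.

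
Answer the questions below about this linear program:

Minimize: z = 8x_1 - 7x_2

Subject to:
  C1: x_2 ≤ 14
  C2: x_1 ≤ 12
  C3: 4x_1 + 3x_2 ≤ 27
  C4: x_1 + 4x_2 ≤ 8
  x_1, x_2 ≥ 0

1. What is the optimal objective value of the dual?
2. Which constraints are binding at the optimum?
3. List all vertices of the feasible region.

1. -14 (by strong duality, equal to the primal optimum)
2. C4, x_1 ≥ 0
3. (0, 0), (6.75, 0), (6.462, 0.3846), (0, 2)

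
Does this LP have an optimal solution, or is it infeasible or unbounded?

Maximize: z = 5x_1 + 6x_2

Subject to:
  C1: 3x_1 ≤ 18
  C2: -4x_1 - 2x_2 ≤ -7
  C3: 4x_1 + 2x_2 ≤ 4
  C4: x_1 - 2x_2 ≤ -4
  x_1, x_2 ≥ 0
C3 requires 4x_1 + 2x_2 ≤ 4, while C2 (-4x_1 - 2x_2 ≤ -7) is equivalent to 4x_1 + 2x_2 ≥ 7. Together they would need 7 ≤ 4x_1 + 2x_2 ≤ 4, which is impossible since 7 > 4. No point satisfies all constraints.

Infeasible — the constraint set is empty.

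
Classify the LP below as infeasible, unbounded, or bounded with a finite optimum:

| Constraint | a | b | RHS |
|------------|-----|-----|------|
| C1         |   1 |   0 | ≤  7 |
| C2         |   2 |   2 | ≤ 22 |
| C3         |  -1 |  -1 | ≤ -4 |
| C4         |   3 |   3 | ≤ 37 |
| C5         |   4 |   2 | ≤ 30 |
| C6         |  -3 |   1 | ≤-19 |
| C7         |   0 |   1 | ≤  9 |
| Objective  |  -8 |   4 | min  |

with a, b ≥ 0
The point (7, 0) satisfies every constraint, so the LP is feasible; the constraints give a ≤ 7 and b ≤ 9, which with a, b ≥ 0 keep the feasible region inside a bounded box. A feasible, bounded LP attains a finite optimum at a vertex.

The LP has an optimal solution: (7, 0) with z = -56.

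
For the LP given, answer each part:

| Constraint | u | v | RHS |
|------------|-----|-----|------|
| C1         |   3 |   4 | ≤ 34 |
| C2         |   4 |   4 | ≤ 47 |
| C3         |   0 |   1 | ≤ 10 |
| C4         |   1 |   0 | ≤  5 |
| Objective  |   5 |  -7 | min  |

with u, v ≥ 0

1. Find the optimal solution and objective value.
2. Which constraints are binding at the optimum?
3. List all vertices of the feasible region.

1. u = 0, v = 8.5, z = -59.5
2. C1, u ≥ 0
3. (0, 0), (5, 0), (5, 4.75), (0, 8.5)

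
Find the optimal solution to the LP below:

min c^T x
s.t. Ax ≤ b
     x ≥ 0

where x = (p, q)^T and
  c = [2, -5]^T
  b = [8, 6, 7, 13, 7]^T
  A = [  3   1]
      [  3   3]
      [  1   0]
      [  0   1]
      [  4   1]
Each vertex is the intersection of two constraint boundaries that also satisfies all remaining constraints:
  p = 0 and q = 0 → (0, 0)
  4p + q = 7 and q = 0 → (1.75, 0)
  3p + 3q = 6 and 4p + q = 7 → (1.667, 0.3333)
  3p + 3q = 6 and p = 0 → (0, 2)

Evaluating z = 2p - 5q at each vertex:
  (0, 0): z = 0
  (1.75, 0): z = 3.5
  (1.667, 0.3333): z = 1.667
  (0, 2): z = -10

The minimum is at (0, 2) with z = -10.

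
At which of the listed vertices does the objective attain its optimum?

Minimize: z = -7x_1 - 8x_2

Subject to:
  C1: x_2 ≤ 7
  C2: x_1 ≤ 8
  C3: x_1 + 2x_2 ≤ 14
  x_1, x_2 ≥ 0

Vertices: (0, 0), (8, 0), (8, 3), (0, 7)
(8, 3) with z = -80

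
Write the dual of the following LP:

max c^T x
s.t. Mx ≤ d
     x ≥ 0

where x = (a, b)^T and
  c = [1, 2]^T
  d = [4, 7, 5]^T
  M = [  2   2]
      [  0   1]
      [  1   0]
Minimize: z = 4y1 + 7y2 + 5y3

Subject to:
  C1: -2y1 - y3 ≤ -1
  C2: -2y1 - y2 ≤ -2
  y1, y2, y3 ≥ 0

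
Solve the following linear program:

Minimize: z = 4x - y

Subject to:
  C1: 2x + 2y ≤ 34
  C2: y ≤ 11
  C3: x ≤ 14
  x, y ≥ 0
x = 0, y = 11, z = -11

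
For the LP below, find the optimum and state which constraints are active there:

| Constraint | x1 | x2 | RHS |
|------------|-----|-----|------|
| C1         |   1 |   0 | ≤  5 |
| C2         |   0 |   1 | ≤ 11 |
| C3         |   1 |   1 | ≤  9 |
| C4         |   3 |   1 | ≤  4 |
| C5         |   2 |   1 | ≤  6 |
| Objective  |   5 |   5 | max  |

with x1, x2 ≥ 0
Optimal: x1 = 0, x2 = 4
Binding: C4, x1 ≥ 0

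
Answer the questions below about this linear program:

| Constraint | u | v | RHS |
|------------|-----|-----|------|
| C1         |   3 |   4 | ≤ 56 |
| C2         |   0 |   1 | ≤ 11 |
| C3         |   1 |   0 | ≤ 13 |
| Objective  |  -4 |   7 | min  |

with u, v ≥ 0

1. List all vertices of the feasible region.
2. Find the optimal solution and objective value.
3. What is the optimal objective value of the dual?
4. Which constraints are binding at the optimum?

1. (0, 0), (13, 0), (13, 4.25), (4, 11), (0, 11)
2. u = 13, v = 0, z = -52
3. -52 (by strong duality, equal to the primal optimum)
4. C3, v ≥ 0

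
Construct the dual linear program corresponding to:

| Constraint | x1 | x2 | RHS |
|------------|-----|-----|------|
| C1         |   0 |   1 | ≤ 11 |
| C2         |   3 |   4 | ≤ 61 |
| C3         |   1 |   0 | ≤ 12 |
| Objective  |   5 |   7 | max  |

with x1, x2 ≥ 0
Minimize: z = 11y1 + 61y2 + 12y3

Subject to:
  C1: -3y2 - y3 ≤ -5
  C2: -y1 - 4y2 ≤ -7
  y1, y2, y3 ≥ 0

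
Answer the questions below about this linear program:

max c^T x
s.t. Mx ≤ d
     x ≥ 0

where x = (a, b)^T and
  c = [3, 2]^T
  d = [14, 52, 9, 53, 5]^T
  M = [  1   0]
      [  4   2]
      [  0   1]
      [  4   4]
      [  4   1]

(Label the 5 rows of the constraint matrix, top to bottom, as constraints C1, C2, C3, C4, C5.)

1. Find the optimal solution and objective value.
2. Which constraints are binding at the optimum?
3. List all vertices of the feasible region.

1. a = 0, b = 5, z = 10
2. C5, a ≥ 0
3. (0, 0), (1.25, 0), (0, 5)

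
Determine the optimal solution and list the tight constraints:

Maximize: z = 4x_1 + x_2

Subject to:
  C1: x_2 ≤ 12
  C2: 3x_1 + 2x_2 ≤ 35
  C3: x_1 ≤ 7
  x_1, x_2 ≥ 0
Optimal: x_1 = 7, x_2 = 7
Binding: C2, C3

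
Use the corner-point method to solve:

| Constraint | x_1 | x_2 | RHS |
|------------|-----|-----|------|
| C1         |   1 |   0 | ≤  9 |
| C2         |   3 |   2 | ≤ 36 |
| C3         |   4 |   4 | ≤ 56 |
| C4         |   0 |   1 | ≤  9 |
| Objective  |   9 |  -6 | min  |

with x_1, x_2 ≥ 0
Each vertex is the intersection of two constraint boundaries that also satisfies all remaining constraints:
  x_1 = 0 and x_2 = 0 → (0, 0)
  x_1 = 9 and x_2 = 0 → (9, 0)
  x_1 = 9 and 3x_1 + 2x_2 = 36 → (9, 4.5)
  3x_1 + 2x_2 = 36 and 4x_1 + 4x_2 = 56 → (8, 6)
  4x_1 + 4x_2 = 56 and x_2 = 9 → (5, 9)
  x_2 = 9 and x_1 = 0 → (0, 9)

Evaluating z = 9x_1 - 6x_2 at each vertex:
  (0, 0): z = 0
  (9, 0): z = 81
  (9, 4.5): z = 54
  (8, 6): z = 36
  (5, 9): z = -9
  (0, 9): z = -54

The minimum is at (0, 9) with z = -54.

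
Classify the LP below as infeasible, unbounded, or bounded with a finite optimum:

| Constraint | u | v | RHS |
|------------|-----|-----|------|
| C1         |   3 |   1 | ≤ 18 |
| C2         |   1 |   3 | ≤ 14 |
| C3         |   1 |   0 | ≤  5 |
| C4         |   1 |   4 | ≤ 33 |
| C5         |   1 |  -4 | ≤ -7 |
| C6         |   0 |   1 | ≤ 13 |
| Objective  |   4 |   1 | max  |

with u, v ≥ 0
The point (5, 3) satisfies every constraint, so the LP is feasible; the constraints give u ≤ 5 and v ≤ 13, which with u, v ≥ 0 keep the feasible region inside a bounded box. A feasible, bounded LP attains a finite optimum at a vertex.

Evaluating z = 4u + v at each vertex:
  (0, 1.75): z = 1.75
  (5, 3): z = 23
  (0, 4.667): z = 4.667

The LP has an optimal solution: (5, 3) with z = 23.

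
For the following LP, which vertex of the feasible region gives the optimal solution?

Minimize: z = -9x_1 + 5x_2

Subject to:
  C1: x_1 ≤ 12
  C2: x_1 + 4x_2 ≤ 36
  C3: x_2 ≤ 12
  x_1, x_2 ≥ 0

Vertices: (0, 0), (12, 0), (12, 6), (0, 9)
(12, 0) with z = -108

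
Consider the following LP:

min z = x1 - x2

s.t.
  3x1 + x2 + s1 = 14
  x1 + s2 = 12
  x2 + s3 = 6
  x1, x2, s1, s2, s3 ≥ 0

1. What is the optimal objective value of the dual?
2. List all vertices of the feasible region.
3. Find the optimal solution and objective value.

1. -6 (by strong duality, equal to the primal optimum)
2. (0, 0), (4.667, 0), (2.667, 6), (0, 6)
3. x1 = 0, x2 = 6, z = -6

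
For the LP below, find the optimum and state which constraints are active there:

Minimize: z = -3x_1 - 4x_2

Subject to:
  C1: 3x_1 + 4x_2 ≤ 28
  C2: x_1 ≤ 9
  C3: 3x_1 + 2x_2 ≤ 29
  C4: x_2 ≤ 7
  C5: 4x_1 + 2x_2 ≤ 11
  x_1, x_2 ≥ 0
Optimal: x_1 = 0, x_2 = 5.5
Binding: C5, x_1 ≥ 0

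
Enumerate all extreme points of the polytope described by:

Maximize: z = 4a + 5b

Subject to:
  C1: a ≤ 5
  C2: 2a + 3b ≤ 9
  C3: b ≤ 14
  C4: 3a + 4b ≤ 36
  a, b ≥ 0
Each vertex is the intersection of two constraint boundaries that also satisfies all remaining constraints:
  a = 0 and b = 0 → (0, 0)
  2a + 3b = 9 and b = 0 → (4.5, 0)
  2a + 3b = 9 and a = 0 → (0, 3)

Vertices: (0, 0), (4.5, 0), (0, 3)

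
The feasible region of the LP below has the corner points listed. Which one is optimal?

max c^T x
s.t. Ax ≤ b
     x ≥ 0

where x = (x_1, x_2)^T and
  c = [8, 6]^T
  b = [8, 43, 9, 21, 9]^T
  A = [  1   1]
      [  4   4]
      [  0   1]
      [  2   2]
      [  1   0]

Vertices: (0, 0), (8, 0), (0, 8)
Evaluating z = 8x_1 + 6x_2 at each vertex:
  (0, 0): z = 0
  (8, 0): z = 64
  (0, 8): z = 48

The largest value is z = 64, attained at (8, 0).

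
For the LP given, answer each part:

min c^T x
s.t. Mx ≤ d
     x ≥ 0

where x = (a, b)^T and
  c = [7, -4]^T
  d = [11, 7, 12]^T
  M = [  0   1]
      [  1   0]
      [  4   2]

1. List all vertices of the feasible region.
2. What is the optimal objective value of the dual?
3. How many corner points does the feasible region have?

1. (0, 0), (3, 0), (0, 6)
2. -24 (by strong duality, equal to the primal optimum)
3. 3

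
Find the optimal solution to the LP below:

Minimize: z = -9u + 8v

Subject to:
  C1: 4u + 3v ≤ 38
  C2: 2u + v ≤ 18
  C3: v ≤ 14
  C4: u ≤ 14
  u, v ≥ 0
Each vertex is the intersection of two constraint boundaries that also satisfies all remaining constraints:
  u = 0 and v = 0 → (0, 0)
  2u + v = 18 and v = 0 → (9, 0)
  4u + 3v = 38 and 2u + v = 18 → (8, 2)
  4u + 3v = 38 and u = 0 → (0, 12.67)

Evaluating z = -9u + 8v at each vertex:
  (0, 0): z = 0
  (9, 0): z = -81
  (8, 2): z = -56
  (0, 12.67): z = 101.3

The minimum is at (9, 0) with z = -81.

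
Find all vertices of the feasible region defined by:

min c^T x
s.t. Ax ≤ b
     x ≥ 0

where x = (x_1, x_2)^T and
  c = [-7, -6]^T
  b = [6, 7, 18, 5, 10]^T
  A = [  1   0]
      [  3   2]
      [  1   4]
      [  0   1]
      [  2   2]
Each vertex is the intersection of two constraint boundaries that also satisfies all remaining constraints:
  x_1 = 0 and x_2 = 0 → (0, 0)
  3x_1 + 2x_2 = 7 and x_2 = 0 → (2.333, 0)
  3x_1 + 2x_2 = 7 and x_1 = 0 → (0, 3.5)

Vertices: (0, 0), (2.333, 0), (0, 3.5)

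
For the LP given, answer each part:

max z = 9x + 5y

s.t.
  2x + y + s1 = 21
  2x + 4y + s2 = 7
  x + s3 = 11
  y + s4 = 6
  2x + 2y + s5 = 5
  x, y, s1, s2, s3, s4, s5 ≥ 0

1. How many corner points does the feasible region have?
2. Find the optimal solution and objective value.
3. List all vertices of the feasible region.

1. 4
2. x = 2.5, y = 0, z = 22.5
3. (0, 0), (2.5, 0), (1.5, 1), (0, 1.75)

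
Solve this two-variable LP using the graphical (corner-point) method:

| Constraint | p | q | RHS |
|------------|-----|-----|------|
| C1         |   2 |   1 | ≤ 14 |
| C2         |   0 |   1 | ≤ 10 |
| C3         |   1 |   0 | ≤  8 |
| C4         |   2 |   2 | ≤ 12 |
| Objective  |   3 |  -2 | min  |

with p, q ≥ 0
p = 0, q = 6, z = -12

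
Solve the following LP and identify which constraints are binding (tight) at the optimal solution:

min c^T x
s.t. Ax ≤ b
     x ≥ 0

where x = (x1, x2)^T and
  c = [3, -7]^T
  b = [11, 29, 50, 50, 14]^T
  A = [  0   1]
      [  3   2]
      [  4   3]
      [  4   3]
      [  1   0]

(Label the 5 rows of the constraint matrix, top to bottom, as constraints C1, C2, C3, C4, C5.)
Optimal: x1 = 0, x2 = 11
Slack at optimum:
  C1: slack = 0 (binding)
  C2: slack = 7
  C3: slack = 17
  C4: slack = 17
  C5: slack = 14
  x1 ≥ 0: x1 = 0 (binding)
  x2 ≥ 0: x2 = 11
Binding constraints: C1, x1 ≥ 0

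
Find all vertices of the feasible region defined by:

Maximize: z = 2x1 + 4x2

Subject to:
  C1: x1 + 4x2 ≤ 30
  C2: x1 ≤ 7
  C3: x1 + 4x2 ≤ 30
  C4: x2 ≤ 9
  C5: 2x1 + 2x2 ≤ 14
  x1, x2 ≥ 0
Each vertex is the intersection of two constraint boundaries that also satisfies all remaining constraints:
  x1 = 0 and x2 = 0 → (0, 0)
  x1 = 7 and 2x1 + 2x2 = 14 → (7, 0)
  2x1 + 2x2 = 14 and x1 = 0 → (0, 7)

Vertices: (0, 0), (7, 0), (0, 7)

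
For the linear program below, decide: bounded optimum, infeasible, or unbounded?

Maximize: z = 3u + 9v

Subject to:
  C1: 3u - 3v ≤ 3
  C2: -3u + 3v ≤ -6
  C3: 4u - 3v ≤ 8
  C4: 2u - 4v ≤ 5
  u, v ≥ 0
C1 requires 3u - 3v ≤ 3, while C2 (-3u + 3v ≤ -6) is equivalent to 3u - 3v ≥ 6. Together they would need 6 ≤ 3u - 3v ≤ 3, which is impossible since 6 > 3. No point satisfies all constraints.

Infeasible: no point satisfies all constraints simultaneously.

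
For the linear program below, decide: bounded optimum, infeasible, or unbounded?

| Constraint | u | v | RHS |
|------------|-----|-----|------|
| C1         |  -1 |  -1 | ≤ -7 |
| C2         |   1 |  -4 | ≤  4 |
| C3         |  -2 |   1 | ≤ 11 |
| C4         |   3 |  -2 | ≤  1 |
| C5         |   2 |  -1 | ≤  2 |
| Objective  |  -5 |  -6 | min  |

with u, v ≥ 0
Feasible point: (0, 7) satisfies every constraint, so the LP is feasible.
Direction d = (1, 2): for each constraint row a, a·d ≤ 0 —
  (-1)(1) + (-1)(2) = -3 ≤ 0
  (1)(1) + (-4)(2) = -7 ≤ 0
  (-2)(1) + (1)(2) = 0 ≤ 0
  (3)(1) + (-2)(2) = -1 ≤ 0
  (2)(1) + (-1)(2) = 0 ≤ 0
and d ≥ 0, so (0, 7) + t·d stays feasible for every t ≥ 0. Along this ray z = -5u - 6v changes by -17 per unit t, so z → −∞.

Unbounded — the objective can decrease without bound over the feasible region.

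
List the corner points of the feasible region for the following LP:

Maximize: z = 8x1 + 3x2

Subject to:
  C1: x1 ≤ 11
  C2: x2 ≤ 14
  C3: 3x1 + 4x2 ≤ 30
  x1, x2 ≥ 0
Each vertex is the intersection of two constraint boundaries that also satisfies all remaining constraints:
  x1 = 0 and x2 = 0 → (0, 0)
  3x1 + 4x2 = 30 and x2 = 0 → (10, 0)
  3x1 + 4x2 = 30 and x1 = 0 → (0, 7.5)

Vertices: (0, 0), (10, 0), (0, 7.5)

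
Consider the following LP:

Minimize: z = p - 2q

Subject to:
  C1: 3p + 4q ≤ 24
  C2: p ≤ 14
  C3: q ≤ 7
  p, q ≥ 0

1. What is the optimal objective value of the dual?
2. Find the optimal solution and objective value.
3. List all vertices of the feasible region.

1. -12 (by strong duality, equal to the primal optimum)
2. p = 0, q = 6, z = -12
3. (0, 0), (8, 0), (0, 6)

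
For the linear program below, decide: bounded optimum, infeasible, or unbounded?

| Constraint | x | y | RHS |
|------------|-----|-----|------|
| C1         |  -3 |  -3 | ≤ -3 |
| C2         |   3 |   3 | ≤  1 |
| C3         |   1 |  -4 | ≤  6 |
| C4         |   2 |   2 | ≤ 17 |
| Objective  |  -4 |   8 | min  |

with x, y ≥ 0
C2 requires 3x + 3y ≤ 1, while C1 (-3x - 3y ≤ -3) is equivalent to 3x + 3y ≥ 3. Together they would need 3 ≤ 3x + 3y ≤ 1, which is impossible since 3 > 1. No point satisfies all constraints.

Infeasible: no point satisfies all constraints simultaneously.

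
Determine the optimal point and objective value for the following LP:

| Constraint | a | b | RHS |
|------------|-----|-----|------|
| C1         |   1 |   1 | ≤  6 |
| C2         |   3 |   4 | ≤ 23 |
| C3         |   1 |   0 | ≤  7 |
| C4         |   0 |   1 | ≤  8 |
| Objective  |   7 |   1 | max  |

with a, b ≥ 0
Each vertex is the intersection of two constraint boundaries that also satisfies all remaining constraints:
  a = 0 and b = 0 → (0, 0)
  a + b = 6 and b = 0 → (6, 0)
  a + b = 6 and 3a + 4b = 23 → (1, 5)
  3a + 4b = 23 and a = 0 → (0, 5.75)

Evaluating z = 7a + b at each vertex:
  (0, 0): z = 0
  (6, 0): z = 42
  (1, 5): z = 12
  (0, 5.75): z = 5.75

The maximum is at (6, 0) with z = 42.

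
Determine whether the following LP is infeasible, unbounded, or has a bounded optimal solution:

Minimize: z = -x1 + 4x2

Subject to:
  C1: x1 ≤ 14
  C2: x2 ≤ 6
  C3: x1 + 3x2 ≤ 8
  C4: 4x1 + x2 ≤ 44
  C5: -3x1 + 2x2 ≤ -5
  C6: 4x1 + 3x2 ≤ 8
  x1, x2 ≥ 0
The point (2, 0) satisfies every constraint, so the LP is feasible; the constraints give x1 ≤ 14 and x2 ≤ 6, which with x1, x2 ≥ 0 keep the feasible region inside a bounded box. A feasible, bounded LP attains a finite optimum at a vertex.

Bounded optimum: z* = -2 at (2, 0).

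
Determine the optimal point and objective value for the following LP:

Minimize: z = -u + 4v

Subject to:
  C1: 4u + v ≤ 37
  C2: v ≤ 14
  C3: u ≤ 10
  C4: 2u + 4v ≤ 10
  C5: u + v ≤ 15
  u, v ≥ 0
u = 5, v = 0, z = -5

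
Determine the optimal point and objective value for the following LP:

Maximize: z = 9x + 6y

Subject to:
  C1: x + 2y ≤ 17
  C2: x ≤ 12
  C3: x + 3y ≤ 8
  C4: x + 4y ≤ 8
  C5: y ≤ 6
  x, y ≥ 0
Each vertex is the intersection of two constraint boundaries that also satisfies all remaining constraints:
  x = 0 and y = 0 → (0, 0)
  x + 3y = 8 and x + 4y = 8 → (8, 0)
  x + 4y = 8 and x = 0 → (0, 2)

Evaluating z = 9x + 6y at each vertex:
  (0, 0): z = 0
  (8, 0): z = 72
  (0, 2): z = 12

The maximum is at (8, 0) with z = 72.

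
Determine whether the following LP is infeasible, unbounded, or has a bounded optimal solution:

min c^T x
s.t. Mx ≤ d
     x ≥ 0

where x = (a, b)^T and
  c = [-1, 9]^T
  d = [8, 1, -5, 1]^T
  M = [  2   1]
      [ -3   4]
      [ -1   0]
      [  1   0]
One constraint requires a ≤ 1, while the constraint -a ≤ -5 is equivalent to a ≥ 5. Together they would need 5 ≤ a ≤ 1, which is impossible since 5 > 1. No point satisfies all constraints.

The feasible region is empty; the LP is infeasible.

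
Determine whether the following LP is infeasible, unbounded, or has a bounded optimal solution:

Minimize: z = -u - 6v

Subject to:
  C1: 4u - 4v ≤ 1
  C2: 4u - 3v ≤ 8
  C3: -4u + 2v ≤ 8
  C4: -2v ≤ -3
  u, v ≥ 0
Feasible point: (0, 2) satisfies every constraint, so the LP is feasible.
Direction d = (3, 4): for each constraint row a, a·d ≤ 0 —
  (4)(3) + (-4)(4) = -4 ≤ 0
  (4)(3) + (-3)(4) = 0 ≤ 0
  (-4)(3) + (2)(4) = -4 ≤ 0
  (0)(3) + (-2)(4) = -8 ≤ 0
and d ≥ 0, so (0, 2) + t·d stays feasible for every t ≥ 0. Along this ray z = -u - 6v changes by -27 per unit t, so z → −∞.

The LP is unbounded; z can be made arbitrarily small.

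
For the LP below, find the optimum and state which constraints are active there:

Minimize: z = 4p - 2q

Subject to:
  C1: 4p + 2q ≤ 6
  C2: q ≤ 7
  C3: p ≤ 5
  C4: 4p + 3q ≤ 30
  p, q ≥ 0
Optimal: p = 0, q = 3
Binding: C1, p ≥ 0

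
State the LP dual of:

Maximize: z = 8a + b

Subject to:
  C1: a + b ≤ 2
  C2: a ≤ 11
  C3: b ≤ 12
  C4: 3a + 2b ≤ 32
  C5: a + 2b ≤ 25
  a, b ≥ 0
Minimize: z = 2y1 + 11y2 + 12y3 + 32y4 + 25y5

Subject to:
  C1: -y1 - y2 - 3y4 - y5 ≤ -8
  C2: -y1 - y3 - 2y4 - 2y5 ≤ -1
  y1, y2, y3, y4, y5 ≥ 0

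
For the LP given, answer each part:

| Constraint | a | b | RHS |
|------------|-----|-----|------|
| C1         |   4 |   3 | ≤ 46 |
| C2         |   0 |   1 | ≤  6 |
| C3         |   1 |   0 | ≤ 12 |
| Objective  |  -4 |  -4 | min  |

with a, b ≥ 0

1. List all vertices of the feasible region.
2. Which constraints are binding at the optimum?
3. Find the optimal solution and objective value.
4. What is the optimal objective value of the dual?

1. (0, 0), (11.5, 0), (7, 6), (0, 6)
2. C1, C2
3. a = 7, b = 6, z = -52
4. -52 (by strong duality, equal to the primal optimum)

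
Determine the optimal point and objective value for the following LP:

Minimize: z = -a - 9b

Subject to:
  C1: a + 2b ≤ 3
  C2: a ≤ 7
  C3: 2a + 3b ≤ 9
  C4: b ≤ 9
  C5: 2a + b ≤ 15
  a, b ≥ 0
Each vertex is the intersection of two constraint boundaries that also satisfies all remaining constraints:
  a = 0 and b = 0 → (0, 0)
  a + 2b = 3 and b = 0 → (3, 0)
  a + 2b = 3 and a = 0 → (0, 1.5)

Evaluating z = -a - 9b at each vertex:
  (0, 0): z = 0
  (3, 0): z = -3
  (0, 1.5): z = -13.5

The minimum is at (0, 1.5) with z = -13.5.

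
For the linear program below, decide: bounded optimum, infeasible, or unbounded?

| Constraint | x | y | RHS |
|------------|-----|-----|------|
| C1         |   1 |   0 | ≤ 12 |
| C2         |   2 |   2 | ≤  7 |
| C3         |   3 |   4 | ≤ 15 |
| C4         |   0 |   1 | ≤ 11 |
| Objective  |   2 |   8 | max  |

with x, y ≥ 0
The point (0, 3.5) satisfies every constraint, so the LP is feasible; the constraints give x ≤ 12 and y ≤ 11, which with x, y ≥ 0 keep the feasible region inside a bounded box. A feasible, bounded LP attains a finite optimum at a vertex.

The LP has an optimal solution: (0, 3.5) with z = 28.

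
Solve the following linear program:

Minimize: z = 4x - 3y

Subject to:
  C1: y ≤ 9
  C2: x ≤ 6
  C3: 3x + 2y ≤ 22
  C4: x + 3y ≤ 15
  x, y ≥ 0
x = 0, y = 5, z = -15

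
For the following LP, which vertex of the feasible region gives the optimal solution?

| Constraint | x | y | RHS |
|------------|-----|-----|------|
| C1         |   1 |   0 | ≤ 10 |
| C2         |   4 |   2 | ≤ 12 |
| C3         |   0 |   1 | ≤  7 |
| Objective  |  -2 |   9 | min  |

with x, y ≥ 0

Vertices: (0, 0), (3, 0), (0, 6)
Evaluating z = -2x + 9y at each vertex:
  (0, 0): z = 0
  (3, 0): z = -6
  (0, 6): z = 54

The smallest value is z = -6, attained at (3, 0).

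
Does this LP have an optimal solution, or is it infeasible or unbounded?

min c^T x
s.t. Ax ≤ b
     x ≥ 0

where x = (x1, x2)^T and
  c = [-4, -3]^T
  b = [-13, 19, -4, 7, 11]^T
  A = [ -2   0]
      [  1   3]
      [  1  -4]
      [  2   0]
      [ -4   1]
One constraint requires 2x1 ≤ 7, while the constraint -2x1 ≤ -13 is equivalent to 2x1 ≥ 13. Together they would need 13 ≤ 2x1 ≤ 7, which is impossible since 13 > 7. No point satisfies all constraints.

The feasible region is empty; the LP is infeasible.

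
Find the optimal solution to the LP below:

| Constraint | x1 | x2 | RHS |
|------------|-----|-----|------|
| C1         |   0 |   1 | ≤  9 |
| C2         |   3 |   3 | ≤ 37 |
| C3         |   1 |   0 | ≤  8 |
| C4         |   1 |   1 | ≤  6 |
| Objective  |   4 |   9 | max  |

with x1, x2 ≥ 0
x1 = 0, x2 = 6, z = 54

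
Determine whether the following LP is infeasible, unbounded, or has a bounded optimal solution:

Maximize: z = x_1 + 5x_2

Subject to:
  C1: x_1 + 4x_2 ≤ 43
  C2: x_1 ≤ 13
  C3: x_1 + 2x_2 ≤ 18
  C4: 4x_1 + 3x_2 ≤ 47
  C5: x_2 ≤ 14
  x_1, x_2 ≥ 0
The point (0, 9) satisfies every constraint, so the LP is feasible; the constraints give x_1 ≤ 13 and x_2 ≤ 14, which with x_1, x_2 ≥ 0 keep the feasible region inside a bounded box. A feasible, bounded LP attains a finite optimum at a vertex.

Evaluating z = x_1 + 5x_2 at each vertex:
  (0, 0): z = 0
  (11.75, 0): z = 11.75
  (8, 5): z = 33
  (0, 9): z = 45

Feasible with finite optimum z* = 45 at (0, 9).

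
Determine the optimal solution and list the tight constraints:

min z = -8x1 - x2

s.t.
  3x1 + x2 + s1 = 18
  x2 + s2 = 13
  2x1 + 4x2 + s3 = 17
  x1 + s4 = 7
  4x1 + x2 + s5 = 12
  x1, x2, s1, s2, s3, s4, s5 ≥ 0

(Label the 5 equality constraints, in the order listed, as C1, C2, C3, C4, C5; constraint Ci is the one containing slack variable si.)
Optimal: x1 = 3, x2 = 0
Slack at optimum:
  C1: slack = 9
  C2: slack = 13
  C3: slack = 11
  C4: slack = 4
  C5: slack = 0 (binding)
  x1 ≥ 0: x1 = 3
  x2 ≥ 0: x2 = 0 (binding)
Binding constraints: C5, x2 ≥ 0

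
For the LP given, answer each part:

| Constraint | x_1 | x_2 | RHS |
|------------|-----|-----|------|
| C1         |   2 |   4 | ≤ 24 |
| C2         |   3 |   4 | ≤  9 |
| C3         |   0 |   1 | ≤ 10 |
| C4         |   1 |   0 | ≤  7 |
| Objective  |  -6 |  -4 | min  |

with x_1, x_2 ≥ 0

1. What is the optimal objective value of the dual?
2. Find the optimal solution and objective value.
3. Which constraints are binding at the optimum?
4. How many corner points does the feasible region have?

1. -18 (by strong duality, equal to the primal optimum)
2. x_1 = 3, x_2 = 0, z = -18
3. C2, x_2 ≥ 0
4. 3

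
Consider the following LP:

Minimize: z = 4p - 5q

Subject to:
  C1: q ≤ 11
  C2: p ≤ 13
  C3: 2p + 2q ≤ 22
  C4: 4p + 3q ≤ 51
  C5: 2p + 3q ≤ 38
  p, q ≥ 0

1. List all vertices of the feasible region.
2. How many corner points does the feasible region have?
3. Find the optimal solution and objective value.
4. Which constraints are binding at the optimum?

1. (0, 0), (11, 0), (0, 11)
2. 3
3. p = 0, q = 11, z = -55
4. C1, C3, p ≥ 0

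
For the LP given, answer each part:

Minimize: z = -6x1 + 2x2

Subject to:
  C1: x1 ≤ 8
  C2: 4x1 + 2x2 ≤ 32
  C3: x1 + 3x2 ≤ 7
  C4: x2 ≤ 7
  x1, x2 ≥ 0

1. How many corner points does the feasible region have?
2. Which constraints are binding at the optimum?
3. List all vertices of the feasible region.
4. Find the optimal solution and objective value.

1. 3
2. C3, x2 ≥ 0
3. (0, 0), (7, 0), (0, 2.333)
4. x1 = 7, x2 = 0, z = -42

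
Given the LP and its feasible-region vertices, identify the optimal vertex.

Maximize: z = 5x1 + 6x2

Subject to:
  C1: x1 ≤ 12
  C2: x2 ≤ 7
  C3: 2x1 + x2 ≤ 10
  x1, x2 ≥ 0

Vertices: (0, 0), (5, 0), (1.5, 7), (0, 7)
Evaluating z = 5x1 + 6x2 at each vertex:
  (0, 0): z = 0
  (5, 0): z = 25
  (1.5, 7): z = 49.5
  (0, 7): z = 42

The largest value is z = 49.5, attained at (1.5, 7).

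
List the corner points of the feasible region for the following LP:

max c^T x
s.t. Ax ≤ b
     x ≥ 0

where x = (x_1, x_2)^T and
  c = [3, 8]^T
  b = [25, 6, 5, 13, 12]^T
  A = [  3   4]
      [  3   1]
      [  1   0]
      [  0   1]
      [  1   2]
Each vertex is the intersection of two constraint boundaries that also satisfies all remaining constraints:
  x_1 = 0 and x_2 = 0 → (0, 0)
  3x_1 + x_2 = 6 and x_2 = 0 → (2, 0)
  3x_1 + x_2 = 6 and x_1 + 2x_2 = 12 → (0, 6)

Vertices: (0, 0), (2, 0), (0, 6)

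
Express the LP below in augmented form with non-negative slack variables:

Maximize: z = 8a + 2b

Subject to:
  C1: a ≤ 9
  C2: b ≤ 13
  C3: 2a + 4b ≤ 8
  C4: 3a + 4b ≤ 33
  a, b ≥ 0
max z = 8a + 2b

s.t.
  a + s1 = 9
  b + s2 = 13
  2a + 4b + s3 = 8
  3a + 4b + s4 = 33
  a, b, s1, s2, s3, s4 ≥ 0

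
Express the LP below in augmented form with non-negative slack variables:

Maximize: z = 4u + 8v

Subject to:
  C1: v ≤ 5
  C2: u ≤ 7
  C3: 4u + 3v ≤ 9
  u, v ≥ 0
max z = 4u + 8v

s.t.
  v + s1 = 5
  u + s2 = 7
  4u + 3v + s3 = 9
  u, v, s1, s2, s3 ≥ 0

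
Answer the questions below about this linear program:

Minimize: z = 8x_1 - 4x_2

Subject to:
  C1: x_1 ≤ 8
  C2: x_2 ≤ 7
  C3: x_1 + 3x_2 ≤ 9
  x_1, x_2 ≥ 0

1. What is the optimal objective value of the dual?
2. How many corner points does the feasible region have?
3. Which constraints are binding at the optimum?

1. -12 (by strong duality, equal to the primal optimum)
2. 4
3. C3, x_1 ≥ 0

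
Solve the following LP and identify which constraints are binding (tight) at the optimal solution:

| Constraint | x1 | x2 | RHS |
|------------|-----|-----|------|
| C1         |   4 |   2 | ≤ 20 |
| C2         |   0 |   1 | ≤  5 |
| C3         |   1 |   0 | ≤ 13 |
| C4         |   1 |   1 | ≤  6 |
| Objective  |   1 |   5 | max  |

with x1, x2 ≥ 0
Optimal: x1 = 1, x2 = 5
Binding: C2, C4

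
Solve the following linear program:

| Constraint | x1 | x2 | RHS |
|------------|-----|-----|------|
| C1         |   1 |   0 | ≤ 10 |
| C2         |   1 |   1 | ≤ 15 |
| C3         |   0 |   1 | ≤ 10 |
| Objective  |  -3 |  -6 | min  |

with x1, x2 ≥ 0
x1 = 5, x2 = 10, z = -75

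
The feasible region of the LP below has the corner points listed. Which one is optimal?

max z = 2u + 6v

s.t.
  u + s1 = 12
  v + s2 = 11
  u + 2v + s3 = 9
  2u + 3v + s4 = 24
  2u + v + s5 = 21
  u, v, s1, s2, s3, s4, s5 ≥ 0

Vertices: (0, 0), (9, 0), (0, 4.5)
Evaluating z = 2u + 6v at each vertex:
  (0, 0): z = 0
  (9, 0): z = 18
  (0, 4.5): z = 27

The largest value is z = 27, attained at (0, 4.5).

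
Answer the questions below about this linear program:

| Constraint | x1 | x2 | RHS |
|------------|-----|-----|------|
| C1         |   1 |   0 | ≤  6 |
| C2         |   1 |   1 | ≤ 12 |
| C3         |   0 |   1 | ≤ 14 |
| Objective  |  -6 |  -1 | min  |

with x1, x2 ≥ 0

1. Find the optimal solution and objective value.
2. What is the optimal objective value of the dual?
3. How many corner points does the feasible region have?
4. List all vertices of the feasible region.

1. x1 = 6, x2 = 6, z = -42
2. -42 (by strong duality, equal to the primal optimum)
3. 4
4. (0, 0), (6, 0), (6, 6), (0, 12)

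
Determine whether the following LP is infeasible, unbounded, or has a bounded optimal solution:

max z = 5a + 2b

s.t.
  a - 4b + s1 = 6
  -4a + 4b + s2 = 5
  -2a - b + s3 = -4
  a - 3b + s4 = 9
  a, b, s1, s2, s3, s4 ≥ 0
Feasible point: (2, 0) satisfies every constraint, so the LP is feasible.
Direction d = (1, 1): for each constraint row a, a·d ≤ 0 —
  (1)(1) + (-4)(1) = -3 ≤ 0
  (-4)(1) + (4)(1) = 0 ≤ 0
  (-2)(1) + (-1)(1) = -3 ≤ 0
  (1)(1) + (-3)(1) = -2 ≤ 0
and d ≥ 0, so (2, 0) + t·d stays feasible for every t ≥ 0. Along this ray z = 5a + 2b changes by 7 per unit t, so z → +∞.

Unbounded: there is a feasible ray along which z → +∞.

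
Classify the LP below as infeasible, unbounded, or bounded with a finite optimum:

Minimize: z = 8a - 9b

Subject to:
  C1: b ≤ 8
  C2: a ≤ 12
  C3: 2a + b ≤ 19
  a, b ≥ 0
The point (0, 8) satisfies every constraint, so the LP is feasible; the constraints give a ≤ 12 and b ≤ 8, which with a, b ≥ 0 keep the feasible region inside a bounded box. A feasible, bounded LP attains a finite optimum at a vertex.

Evaluating z = 8a - 9b at each vertex:
  (0, 0): z = 0
  (9.5, 0): z = 76
  (5.5, 8): z = -28
  (0, 8): z = -72

Feasible with finite optimum z* = -72 at (0, 8).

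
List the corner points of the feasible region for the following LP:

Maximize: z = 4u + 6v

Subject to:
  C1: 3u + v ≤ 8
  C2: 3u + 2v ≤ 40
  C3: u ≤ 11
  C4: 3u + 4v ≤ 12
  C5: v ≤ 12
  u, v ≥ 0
Each vertex is the intersection of two constraint boundaries that also satisfies all remaining constraints:
  u = 0 and v = 0 → (0, 0)
  3u + v = 8 and v = 0 → (2.667, 0)
  3u + v = 8 and 3u + 4v = 12 → (2.222, 1.333)
  3u + 4v = 12 and u = 0 → (0, 3)

Vertices: (0, 0), (2.667, 0), (2.222, 1.333), (0, 3)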